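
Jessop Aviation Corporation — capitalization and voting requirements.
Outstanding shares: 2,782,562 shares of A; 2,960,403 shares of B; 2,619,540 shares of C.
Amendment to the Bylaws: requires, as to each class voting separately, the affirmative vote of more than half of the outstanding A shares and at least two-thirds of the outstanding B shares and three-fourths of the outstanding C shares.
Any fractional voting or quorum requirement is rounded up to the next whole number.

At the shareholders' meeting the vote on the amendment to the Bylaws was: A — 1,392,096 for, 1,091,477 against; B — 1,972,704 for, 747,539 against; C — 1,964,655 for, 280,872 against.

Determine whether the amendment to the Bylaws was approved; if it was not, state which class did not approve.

Not approved — the B shares did not give the required vote.

A: a majority of 2782562 is 1391282; 1,391,282 required, 1,392,096 in favor — approved.
B: 2/3 of 2960403 = 1973602; 1,973,602 required, 1,972,704 in favor — not approved.
C: 3/4 of 2619540 = 1964655; 1,964,655 required, 1,964,655 in favor — approved.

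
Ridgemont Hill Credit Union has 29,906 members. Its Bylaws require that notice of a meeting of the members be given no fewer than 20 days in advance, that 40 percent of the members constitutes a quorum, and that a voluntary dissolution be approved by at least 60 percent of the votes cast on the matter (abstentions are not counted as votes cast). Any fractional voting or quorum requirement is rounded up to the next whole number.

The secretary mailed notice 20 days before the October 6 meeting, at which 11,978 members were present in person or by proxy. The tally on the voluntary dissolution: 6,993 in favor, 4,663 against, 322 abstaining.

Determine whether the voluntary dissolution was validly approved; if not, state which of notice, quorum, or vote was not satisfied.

Invalid — vote requirement not satisfied.

Notice: 20 days given; 20 required. Satisfied.
Quorum: 40% of 29,906 = 11,962.40, rounded up to 11,963; 11,978 present. Satisfied.
Vote: requires three-fifths of the votes cast (11,978 − 322 abstaining = 11,656); 3/5 of 11656 = 6993.60, rounded up to 6994, so 6,994 needed; 6,993 in favor. Not satisfied.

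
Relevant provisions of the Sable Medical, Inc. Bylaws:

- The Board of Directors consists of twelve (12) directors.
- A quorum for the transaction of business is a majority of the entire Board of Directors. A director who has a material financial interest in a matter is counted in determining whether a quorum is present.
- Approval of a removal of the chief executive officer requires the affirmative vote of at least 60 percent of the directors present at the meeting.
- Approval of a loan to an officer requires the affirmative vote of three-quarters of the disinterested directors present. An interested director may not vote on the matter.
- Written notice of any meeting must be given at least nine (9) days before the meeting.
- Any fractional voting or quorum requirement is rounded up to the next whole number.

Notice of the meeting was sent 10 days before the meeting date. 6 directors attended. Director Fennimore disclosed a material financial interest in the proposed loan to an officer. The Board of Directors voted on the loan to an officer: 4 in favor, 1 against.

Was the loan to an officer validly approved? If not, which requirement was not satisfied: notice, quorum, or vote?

Invalid — quorum requirement not satisfied.

Notice: 10 days given; 9 required (10 ≥ 9). Satisfied.
Quorum: 6 present (interested directors count toward quorum); quorum is 7. Not satisfied.
Vote: the loan to an officer requires three-fourths of the disinterested directors present (6 − 1 = 5). 3/4 of 5 = 3.75, rounded up to 4, so 4 affirmative votes are needed; 4 voted in favor. Satisfied. (Moot — without a quorum no business can be validly transacted.)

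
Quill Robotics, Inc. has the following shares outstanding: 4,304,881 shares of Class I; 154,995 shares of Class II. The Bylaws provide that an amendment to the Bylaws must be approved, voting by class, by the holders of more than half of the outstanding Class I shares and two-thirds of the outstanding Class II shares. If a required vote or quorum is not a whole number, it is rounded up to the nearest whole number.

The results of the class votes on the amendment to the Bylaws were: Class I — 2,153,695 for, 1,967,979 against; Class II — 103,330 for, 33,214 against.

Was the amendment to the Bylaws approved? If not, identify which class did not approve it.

Approved — every class gave the required vote.

Class I: a majority of 4304881 is 2152441; 2,152,441 required, 2,153,695 in favor — approved.
Class II: 2/3 of 154995 = 103330; 103,330 required, 103,330 in favor — approved.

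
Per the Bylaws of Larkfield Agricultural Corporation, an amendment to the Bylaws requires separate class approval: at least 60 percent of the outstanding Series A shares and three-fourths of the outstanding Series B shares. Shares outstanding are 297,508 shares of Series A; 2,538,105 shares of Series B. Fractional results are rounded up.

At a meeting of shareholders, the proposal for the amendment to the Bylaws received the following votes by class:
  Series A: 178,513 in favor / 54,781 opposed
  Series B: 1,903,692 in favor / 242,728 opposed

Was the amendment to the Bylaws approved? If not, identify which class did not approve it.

Approved — every class gave the required vote.

Series A: 3/5 of 297508 = 178504.80, rounded up to 178505; 178,505 required, 178,513 in favor — approved.
Series B: 3/4 of 2538105 = 1903578.75, rounded up to 1903579; 1,903,579 required, 1,903,692 in favor — approved.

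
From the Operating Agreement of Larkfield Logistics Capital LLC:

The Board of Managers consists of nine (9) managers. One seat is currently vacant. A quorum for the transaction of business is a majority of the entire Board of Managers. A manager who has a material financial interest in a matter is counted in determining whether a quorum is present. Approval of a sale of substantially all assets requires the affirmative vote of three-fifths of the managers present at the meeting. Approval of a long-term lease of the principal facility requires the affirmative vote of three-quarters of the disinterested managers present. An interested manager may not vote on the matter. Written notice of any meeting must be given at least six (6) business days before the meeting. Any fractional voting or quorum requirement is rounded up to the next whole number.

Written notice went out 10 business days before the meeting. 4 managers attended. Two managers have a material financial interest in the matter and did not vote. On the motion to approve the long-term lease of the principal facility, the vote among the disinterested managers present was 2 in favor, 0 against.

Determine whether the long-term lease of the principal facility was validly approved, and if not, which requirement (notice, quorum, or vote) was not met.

Notice: 10 business days given; 6 required (10 ≥ 6). Satisfied.
Quorum: 4 present (interested managers count toward quorum); quorum is 5. Not satisfied.
Vote: the long-term lease of the principal facility requires three-fourths of the disinterested managers present (4 − 2 = 2). 3/4 of 2 = 1.50, rounded up to 2, so 2 affirmative votes are needed; 2 voted in favor. Satisfied. (Moot — without a quorum no business can be validly transacted.)

Invalid — quorum requirement not satisfied.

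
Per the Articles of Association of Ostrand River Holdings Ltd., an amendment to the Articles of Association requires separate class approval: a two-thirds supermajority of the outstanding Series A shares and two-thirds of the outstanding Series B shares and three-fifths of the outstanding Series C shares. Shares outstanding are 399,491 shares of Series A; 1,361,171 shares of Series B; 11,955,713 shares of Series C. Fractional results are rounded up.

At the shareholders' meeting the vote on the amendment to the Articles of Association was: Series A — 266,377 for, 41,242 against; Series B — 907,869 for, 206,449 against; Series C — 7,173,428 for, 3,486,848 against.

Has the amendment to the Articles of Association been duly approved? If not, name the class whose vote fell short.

Series A: 2/3 of 399491 = 266327.33, rounded up to 266328; 266,328 required, 266,377 in favor — approved.
Series B: 2/3 of 1361171 = 907447.33, rounded up to 907448; 907,448 required, 907,869 in favor — approved.
Series C: 3/5 of 11955713 = 7173427.80, rounded up to 7173428; 7,173,428 required, 7,173,428 in favor — approved.

Approved — every class gave the required vote.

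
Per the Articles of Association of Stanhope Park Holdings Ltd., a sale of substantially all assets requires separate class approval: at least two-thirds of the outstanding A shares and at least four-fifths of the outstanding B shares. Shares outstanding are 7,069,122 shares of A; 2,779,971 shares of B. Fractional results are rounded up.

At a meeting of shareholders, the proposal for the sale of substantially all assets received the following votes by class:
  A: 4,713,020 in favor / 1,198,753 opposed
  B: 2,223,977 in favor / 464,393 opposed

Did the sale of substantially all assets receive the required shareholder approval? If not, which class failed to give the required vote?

A: 2/3 of 7069122 = 4712748; 4,712,748 required, 4,713,020 in favor — approved.
B: 4/5 of 2779971 = 2223976.80, rounded up to 2223977; 2,223,977 required, 2,223,977 in favor — approved.

Approved — every class gave the required vote.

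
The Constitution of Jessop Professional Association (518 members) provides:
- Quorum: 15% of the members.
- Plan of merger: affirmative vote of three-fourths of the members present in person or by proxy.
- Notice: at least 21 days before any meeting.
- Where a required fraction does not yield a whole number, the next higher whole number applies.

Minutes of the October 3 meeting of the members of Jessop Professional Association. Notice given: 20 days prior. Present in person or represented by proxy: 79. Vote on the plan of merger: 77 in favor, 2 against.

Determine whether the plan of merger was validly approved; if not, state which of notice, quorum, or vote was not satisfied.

Invalid — notice requirement not satisfied.

Notice: 20 days given; 21 required. Not satisfied.
Quorum: 15% of 518 = 77.70, rounded up to 78; 79 present. Satisfied.
Vote: requires three-fourths of those present (79); 3/4 of 79 = 59.25, rounded up to 60, so 60 needed; 77 in favor. Satisfied.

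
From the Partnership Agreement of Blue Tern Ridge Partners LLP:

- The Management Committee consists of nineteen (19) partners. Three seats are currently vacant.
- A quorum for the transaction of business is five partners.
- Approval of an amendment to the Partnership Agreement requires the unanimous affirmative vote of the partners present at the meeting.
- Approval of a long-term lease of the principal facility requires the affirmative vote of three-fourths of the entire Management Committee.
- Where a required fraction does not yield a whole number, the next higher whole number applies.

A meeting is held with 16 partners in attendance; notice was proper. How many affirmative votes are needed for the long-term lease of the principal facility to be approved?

The long-term lease of the principal facility requires three-fourths of the entire Management Committee (19).
3/4 of 19 = 14.25, rounded up to 15.

15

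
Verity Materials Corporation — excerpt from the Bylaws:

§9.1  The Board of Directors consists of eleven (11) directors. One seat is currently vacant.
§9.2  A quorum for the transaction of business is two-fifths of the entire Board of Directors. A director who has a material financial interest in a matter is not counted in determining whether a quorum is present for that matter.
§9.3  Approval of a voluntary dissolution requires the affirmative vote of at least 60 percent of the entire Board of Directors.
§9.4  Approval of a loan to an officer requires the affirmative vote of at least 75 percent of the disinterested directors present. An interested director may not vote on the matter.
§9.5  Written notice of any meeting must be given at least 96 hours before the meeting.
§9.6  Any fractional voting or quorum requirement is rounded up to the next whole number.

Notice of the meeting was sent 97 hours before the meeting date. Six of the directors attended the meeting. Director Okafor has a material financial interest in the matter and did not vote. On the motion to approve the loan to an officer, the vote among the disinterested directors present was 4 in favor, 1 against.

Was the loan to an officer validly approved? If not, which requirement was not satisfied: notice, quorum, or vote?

Valid — all requirements satisfied.

Notice: 97 hours given; 96 required (97 ≥ 96). Satisfied.
Quorum: 6 present, but the 1 interested director does not count, leaving 5. Quorum is 5. Satisfied.
Vote: the loan to an officer requires three-fourths of the disinterested directors present (6 − 1 = 5). 3/4 of 5 = 3.75, rounded up to 4, so 4 affirmative votes are needed; 4 voted in favor. Satisfied.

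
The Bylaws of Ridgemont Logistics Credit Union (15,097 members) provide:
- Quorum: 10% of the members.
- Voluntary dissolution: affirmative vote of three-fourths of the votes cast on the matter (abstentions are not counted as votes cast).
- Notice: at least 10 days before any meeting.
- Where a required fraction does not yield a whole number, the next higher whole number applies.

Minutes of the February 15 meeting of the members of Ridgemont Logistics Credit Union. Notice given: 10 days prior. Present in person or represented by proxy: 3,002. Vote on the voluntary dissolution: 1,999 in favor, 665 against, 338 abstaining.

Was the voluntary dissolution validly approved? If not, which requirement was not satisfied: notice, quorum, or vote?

Notice: 10 days given; 10 required. Satisfied.
Quorum: 10% of 15,097 = 1,509.70, rounded up to 1,510; 3,002 present. Satisfied.
Vote: requires three-fourths of the votes cast (3,002 − 338 abstaining = 2,664); 3/4 of 2664 = 1998, so 1,998 needed; 1,999 in favor. Satisfied.

Valid — all requirements satisfied.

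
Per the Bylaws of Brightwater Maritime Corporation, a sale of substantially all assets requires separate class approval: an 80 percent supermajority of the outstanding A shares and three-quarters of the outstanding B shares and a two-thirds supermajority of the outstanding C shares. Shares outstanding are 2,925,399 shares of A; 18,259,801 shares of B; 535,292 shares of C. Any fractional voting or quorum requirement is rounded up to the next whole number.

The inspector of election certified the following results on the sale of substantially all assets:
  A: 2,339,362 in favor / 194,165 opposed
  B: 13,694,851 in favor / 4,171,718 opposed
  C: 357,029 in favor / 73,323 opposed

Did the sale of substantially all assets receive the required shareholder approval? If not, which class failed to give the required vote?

Not approved — the A shares did not give the required vote.

A: 4/5 of 2925399 = 2340319.20, rounded up to 2340320; 2,340,320 required, 2,339,362 in favor — not approved.
B: 3/4 of 18259801 = 13694850.75, rounded up to 13694851; 13,694,851 required, 13,694,851 in favor — approved.
C: 2/3 of 535292 = 356861.33, rounded up to 356862; 356,862 required, 357,029 in favor — approved.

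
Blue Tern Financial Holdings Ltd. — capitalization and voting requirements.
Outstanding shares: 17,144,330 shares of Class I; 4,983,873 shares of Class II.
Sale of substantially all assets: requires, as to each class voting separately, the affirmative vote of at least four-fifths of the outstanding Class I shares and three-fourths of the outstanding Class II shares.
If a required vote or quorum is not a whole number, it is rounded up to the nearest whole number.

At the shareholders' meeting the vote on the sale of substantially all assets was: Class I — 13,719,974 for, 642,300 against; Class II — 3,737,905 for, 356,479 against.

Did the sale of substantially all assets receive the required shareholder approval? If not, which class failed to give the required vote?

Approved — every class gave the required vote.

Class I: 4/5 of 17144330 = 13715464; 13,715,464 required, 13,719,974 in favor — approved.
Class II: 3/4 of 4983873 = 3737904.75, rounded up to 3737905; 3,737,905 required, 3,737,905 in favor — approved.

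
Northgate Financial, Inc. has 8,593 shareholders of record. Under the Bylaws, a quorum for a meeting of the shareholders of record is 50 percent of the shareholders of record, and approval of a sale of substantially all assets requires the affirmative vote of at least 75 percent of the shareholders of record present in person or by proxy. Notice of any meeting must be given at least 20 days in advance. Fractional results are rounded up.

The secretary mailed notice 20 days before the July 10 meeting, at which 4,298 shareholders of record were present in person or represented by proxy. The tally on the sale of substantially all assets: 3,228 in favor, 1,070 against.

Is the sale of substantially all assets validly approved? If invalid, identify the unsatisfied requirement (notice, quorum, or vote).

Notice: 20 days given; 20 required. Satisfied.
Quorum: 50% of 8,593 = 4,296.50, rounded up to 4,297; 4,298 present. Satisfied.
Vote: requires three-fourths of those present (4,298); 3/4 of 4298 = 3223.50, rounded up to 3224, so 3,224 needed; 3,228 in favor. Satisfied.

Valid — all requirements satisfied.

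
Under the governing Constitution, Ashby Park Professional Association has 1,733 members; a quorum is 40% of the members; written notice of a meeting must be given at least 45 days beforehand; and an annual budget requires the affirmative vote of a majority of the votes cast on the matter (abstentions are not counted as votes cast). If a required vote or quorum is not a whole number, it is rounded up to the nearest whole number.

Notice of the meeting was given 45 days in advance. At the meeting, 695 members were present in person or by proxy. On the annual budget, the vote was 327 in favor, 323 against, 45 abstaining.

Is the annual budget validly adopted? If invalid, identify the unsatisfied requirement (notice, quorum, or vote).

Valid — all requirements satisfied.

Notice: 45 days given; 45 required. Satisfied.
Quorum: 40% of 1,733 = 693.20, rounded up to 694; 695 present. Satisfied.
Vote: requires a majority of the votes cast (695 − 45 abstaining = 650); a majority of 650 is 326, so 326 needed; 327 in favor. Satisfied.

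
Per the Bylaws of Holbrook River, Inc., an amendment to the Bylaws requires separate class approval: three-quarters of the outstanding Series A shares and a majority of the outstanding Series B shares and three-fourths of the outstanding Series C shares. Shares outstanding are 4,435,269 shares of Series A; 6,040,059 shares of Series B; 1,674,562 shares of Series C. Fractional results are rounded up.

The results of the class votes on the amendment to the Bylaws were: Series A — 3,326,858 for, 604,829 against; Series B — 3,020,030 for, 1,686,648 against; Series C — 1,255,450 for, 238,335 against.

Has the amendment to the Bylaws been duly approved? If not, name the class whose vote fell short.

Series A: 3/4 of 4435269 = 3326451.75, rounded up to 3326452; 3,326,452 required, 3,326,858 in favor — approved.
Series B: a majority of 6040059 is 3020030; 3,020,030 required, 3,020,030 in favor — approved.
Series C: 3/4 of 1674562 = 1255921.50, rounded up to 1255922; 1,255,922 required, 1,255,450 in favor — not approved.

Not approved — the Series C shares did not give the required vote.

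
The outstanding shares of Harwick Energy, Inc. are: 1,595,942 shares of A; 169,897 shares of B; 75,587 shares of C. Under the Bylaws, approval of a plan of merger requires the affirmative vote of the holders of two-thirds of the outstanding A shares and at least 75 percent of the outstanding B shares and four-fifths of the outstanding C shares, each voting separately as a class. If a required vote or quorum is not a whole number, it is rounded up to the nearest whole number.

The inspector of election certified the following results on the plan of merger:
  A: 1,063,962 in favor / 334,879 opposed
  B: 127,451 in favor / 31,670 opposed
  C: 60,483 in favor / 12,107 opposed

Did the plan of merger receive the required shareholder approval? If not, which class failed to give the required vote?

A: 2/3 of 1595942 = 1063961.33, rounded up to 1063962; 1,063,962 required, 1,063,962 in favor — approved.
B: 3/4 of 169897 = 127422.75, rounded up to 127423; 127,423 required, 127,451 in favor — approved.
C: 4/5 of 75587 = 60469.60, rounded up to 60470; 60,470 required, 60,483 in favor — approved.

Approved — every class gave the required vote.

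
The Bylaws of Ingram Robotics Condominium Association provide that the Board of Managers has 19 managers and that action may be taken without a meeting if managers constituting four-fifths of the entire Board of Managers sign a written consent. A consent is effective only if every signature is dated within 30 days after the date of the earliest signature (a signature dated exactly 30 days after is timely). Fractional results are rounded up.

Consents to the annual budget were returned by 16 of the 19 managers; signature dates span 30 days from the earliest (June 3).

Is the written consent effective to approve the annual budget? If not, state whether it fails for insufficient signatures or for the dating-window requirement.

Signatures required: four-fifths of 19 — 4/5 of 19 = 15.20, rounded up to 16, so 16 needed; 16 signed. Sufficient.
Dating window: the latest signature is 30 days after the earliest; the limit is 30 days. Within the window.

Effective — both the signature and dating-window requirements are satisfied.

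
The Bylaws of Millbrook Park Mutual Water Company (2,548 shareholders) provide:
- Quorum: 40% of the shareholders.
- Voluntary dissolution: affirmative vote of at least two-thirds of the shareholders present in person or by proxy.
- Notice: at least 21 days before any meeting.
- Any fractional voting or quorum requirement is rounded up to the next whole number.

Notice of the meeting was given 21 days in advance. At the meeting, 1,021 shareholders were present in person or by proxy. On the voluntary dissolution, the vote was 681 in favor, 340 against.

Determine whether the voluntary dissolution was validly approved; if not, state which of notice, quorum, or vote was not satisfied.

Notice: 21 days given; 21 required. Satisfied.
Quorum: 40% of 2,548 = 1,019.20, rounded up to 1,020; 1,021 present. Satisfied.
Vote: requires two-thirds of those present (1,021); 2/3 of 1021 = 680.67, rounded up to 681, so 681 needed; 681 in favor. Satisfied.

Valid — all requirements satisfied.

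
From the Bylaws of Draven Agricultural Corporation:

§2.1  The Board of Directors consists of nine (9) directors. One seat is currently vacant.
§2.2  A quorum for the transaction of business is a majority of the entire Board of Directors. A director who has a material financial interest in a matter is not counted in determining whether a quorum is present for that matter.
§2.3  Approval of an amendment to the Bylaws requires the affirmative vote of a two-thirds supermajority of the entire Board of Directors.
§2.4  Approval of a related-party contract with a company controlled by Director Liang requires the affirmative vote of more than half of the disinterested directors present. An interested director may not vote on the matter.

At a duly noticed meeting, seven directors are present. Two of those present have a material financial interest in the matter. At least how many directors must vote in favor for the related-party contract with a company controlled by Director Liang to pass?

3

The related-party contract with a company controlled by Director Liang requires a majority of the disinterested directors present (7 − 2 = 5).
A majority of 5 is 3.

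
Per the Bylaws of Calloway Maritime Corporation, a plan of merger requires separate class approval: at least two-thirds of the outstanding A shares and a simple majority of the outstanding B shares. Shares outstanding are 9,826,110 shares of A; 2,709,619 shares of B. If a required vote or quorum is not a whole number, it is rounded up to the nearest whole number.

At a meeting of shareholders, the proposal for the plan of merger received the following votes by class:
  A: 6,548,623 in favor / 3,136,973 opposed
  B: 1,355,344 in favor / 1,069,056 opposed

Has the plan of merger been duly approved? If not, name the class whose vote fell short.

Not approved — the A shares did not give the required vote.

A: 2/3 of 9826110 = 6550740; 6,550,740 required, 6,548,623 in favor — not approved.
B: a majority of 2709619 is 1354810; 1,354,810 required, 1,355,344 in favor — approved.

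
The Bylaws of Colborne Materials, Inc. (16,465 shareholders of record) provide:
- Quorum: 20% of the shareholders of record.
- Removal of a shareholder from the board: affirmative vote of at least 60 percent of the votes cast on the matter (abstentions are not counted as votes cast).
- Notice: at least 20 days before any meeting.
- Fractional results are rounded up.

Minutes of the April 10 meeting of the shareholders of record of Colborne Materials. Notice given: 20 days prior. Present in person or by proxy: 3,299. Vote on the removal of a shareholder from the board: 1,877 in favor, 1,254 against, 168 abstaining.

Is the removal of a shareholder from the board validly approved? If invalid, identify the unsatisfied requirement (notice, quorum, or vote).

Invalid — vote requirement not satisfied.

Notice: 20 days given; 20 required. Satisfied.
Quorum: 20% of 16,465 = 3,293; 3,299 present. Satisfied.
Vote: requires three-fifths of the votes cast (3,299 − 168 abstaining = 3,131); 3/5 of 3131 = 1878.60, rounded up to 1879, so 1,879 needed; 1,877 in favor. Not satisfied.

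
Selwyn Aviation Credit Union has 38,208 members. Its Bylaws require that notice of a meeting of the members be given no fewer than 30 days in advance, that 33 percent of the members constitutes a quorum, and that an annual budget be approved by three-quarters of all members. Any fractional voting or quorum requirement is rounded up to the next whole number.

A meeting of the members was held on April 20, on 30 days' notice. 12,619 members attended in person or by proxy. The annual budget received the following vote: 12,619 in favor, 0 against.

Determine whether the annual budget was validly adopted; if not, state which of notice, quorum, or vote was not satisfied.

Invalid — vote requirement not satisfied.

Notice: 30 days given; 30 required. Satisfied.
Quorum: 33% of 38,208 = 12,608.64, rounded up to 12,609; 12,619 present. Satisfied.
Vote: requires three-fourths of all members (38,208); 3/4 of 38208 = 28656, so 28,656 needed; 12,619 in favor. Not satisfied.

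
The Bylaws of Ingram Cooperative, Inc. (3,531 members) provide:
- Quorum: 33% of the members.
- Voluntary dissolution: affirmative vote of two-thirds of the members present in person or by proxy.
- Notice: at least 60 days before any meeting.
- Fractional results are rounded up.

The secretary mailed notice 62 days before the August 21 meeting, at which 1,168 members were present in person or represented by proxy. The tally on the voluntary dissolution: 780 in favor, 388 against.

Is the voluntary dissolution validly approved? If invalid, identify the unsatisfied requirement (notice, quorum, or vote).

Notice: 62 days given; 60 required. Satisfied.
Quorum: 33% of 3,531 = 1,165.23, rounded up to 1,166; 1,168 present. Satisfied.
Vote: requires two-thirds of those present (1,168); 2/3 of 1168 = 778.67, rounded up to 779, so 779 needed; 780 in favor. Satisfied.

Valid — all requirements satisfied.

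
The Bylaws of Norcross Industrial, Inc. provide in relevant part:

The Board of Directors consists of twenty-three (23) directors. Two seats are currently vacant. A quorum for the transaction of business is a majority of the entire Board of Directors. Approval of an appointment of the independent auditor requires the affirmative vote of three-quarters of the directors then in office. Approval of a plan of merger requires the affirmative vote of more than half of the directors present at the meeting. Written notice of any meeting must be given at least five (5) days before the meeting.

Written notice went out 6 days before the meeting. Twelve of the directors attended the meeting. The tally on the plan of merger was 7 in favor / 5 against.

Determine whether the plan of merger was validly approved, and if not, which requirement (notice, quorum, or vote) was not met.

Notice: 6 days given; 5 required (6 ≥ 5). Satisfied.
Quorum: 12 present; quorum is 12. Satisfied.
Vote: the plan of merger requires a majority of the directors present (12). A majority of 12 is 7, so 7 affirmative votes are needed; 7 voted in favor. Satisfied.

Valid — all requirements satisfied.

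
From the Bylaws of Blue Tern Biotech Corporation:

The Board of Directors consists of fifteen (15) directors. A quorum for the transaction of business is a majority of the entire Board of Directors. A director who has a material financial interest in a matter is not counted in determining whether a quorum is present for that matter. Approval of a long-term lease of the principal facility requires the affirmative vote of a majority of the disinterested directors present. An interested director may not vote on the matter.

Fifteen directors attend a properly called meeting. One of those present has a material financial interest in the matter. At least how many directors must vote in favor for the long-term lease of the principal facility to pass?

The long-term lease of the principal facility requires a majority of the disinterested directors present (15 − 1 = 14).
A majority of 14 is 8.

8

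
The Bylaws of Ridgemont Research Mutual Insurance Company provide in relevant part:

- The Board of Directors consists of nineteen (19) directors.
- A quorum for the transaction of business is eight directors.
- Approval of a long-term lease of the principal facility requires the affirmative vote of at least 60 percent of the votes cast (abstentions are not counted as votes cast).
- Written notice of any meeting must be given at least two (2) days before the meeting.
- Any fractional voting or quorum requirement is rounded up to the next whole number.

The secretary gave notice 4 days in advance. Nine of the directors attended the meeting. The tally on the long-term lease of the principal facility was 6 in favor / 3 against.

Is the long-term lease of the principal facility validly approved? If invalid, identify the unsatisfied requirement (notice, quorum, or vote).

Valid — all requirements satisfied.

Notice: 4 days given; 2 required (4 ≥ 2). Satisfied.
Quorum: 9 present; quorum is 8. Satisfied.
Vote: the long-term lease of the principal facility requires three-fifths of the votes cast (9). 3/5 of 9 = 5.40, rounded up to 6, so 6 affirmative votes are needed; 6 voted in favor. Satisfied.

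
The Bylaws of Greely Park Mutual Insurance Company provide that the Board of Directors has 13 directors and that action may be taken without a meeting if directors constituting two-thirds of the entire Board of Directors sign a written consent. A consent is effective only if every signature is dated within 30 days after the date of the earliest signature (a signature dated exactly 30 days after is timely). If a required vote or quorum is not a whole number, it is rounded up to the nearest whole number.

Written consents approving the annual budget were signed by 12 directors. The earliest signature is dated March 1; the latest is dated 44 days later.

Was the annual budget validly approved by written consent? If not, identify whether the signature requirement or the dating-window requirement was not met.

Signatures required: two-thirds of 13 — 2/3 of 13 = 8.67, rounded up to 9, so 9 needed; 12 signed. Sufficient.
Dating window: the latest signature is 44 days after the earliest; the limit is 30 days. Outside the window.

Not effective — dating-window requirement not satisfied.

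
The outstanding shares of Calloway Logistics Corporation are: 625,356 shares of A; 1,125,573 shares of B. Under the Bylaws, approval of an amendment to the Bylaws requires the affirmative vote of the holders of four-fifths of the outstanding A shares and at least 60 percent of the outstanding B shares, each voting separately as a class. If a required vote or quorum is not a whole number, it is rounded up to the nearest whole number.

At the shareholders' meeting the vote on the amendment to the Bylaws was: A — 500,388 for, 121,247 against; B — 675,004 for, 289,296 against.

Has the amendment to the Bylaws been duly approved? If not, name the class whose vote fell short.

A: 4/5 of 625356 = 500284.80, rounded up to 500285; 500,285 required, 500,388 in favor — approved.
B: 3/5 of 1125573 = 675343.80, rounded up to 675344; 675,344 required, 675,004 in favor — not approved.

Not approved — the B shares did not give the required vote.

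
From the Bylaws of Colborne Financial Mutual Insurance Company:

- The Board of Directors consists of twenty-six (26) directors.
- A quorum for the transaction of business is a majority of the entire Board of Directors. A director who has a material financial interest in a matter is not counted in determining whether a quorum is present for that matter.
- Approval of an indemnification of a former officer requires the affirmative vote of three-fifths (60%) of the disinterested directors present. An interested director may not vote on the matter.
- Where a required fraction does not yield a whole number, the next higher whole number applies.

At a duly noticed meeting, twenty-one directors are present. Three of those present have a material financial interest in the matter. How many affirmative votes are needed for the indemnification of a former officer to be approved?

11

The indemnification of a former officer requires three-fifths of the disinterested directors present (21 − 3 = 18).
3/5 of 18 = 10.80, rounded up to 11.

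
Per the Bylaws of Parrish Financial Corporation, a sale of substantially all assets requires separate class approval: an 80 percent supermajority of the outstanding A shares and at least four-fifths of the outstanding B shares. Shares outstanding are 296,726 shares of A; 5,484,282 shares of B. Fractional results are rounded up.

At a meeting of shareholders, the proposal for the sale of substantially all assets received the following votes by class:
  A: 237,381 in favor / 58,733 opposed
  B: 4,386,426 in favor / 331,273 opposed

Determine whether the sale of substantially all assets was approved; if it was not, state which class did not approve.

A: 4/5 of 296726 = 237380.80, rounded up to 237381; 237,381 required, 237,381 in favor — approved.
B: 4/5 of 5484282 = 4387425.60, rounded up to 4387426; 4,387,426 required, 4,386,426 in favor — not approved.

Not approved — the B shares did not give the required vote.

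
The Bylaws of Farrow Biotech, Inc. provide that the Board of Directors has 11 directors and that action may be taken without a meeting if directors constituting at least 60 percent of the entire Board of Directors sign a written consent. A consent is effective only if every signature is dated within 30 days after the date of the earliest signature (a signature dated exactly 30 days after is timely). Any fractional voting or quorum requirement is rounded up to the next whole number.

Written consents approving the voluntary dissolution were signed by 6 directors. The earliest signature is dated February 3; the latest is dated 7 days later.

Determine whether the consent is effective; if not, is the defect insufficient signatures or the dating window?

Signatures required: at least 60 percent of 11 — 3/5 of 11 = 6.60, rounded up to 7, so 7 needed; 6 signed. Insufficient.
Dating window: the latest signature is 7 days after the earliest; the limit is 30 days. Within the window.

Not effective — insufficient signatures.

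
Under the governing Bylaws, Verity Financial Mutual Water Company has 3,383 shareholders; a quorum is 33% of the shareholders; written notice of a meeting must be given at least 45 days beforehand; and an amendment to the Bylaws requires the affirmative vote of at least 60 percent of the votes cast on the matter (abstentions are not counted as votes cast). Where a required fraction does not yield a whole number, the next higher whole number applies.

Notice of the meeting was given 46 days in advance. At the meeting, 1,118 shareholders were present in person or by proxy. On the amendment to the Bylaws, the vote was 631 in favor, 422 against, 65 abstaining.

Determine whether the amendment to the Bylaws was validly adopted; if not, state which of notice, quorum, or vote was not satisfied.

Notice: 46 days given; 45 required. Satisfied.
Quorum: 33% of 3,383 = 1,116.39, rounded up to 1,117; 1,118 present. Satisfied.
Vote: requires three-fifths of the votes cast (1,118 − 65 abstaining = 1,053); 3/5 of 1053 = 631.80, rounded up to 632, so 632 needed; 631 in favor. Not satisfied.

Invalid — vote requirement not satisfied.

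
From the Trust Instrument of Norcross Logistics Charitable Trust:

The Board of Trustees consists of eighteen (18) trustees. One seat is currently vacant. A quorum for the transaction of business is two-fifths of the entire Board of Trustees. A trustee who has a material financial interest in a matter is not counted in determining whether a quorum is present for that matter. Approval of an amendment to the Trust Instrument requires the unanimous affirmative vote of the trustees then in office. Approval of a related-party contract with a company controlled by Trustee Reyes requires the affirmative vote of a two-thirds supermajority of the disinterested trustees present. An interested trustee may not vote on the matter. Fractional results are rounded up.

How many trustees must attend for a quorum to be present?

2/5 of 18 = 7.20, rounded up to 8.

8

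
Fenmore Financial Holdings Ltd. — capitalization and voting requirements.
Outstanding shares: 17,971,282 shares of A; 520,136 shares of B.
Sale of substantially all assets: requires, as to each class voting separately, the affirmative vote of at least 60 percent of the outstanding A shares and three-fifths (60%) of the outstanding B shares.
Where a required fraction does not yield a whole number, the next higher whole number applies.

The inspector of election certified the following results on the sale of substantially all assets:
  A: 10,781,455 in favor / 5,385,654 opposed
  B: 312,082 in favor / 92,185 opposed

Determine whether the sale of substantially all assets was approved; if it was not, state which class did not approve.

Not approved — the A shares did not give the required vote.

A: 3/5 of 17971282 = 10782769.20, rounded up to 10782770; 10,782,770 required, 10,781,455 in favor — not approved.
B: 3/5 of 520136 = 312081.60, rounded up to 312082; 312,082 required, 312,082 in favor — approved.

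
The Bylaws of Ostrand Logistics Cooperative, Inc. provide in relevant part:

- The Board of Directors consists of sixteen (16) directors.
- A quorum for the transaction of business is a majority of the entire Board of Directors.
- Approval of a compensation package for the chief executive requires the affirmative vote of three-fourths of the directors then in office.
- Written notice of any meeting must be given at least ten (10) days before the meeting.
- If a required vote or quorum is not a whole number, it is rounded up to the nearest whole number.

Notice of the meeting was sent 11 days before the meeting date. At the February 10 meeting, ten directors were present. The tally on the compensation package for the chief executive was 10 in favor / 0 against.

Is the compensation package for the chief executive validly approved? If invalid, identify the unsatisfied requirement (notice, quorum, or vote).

Invalid — vote requirement not satisfied.

Notice: 11 days given; 10 required (11 ≥ 10). Satisfied.
Quorum: 10 present; quorum is 9. Satisfied.
Vote: the compensation package for the chief executive requires three-fourths of the directors then in office (16). 3/4 of 16 = 12, so 12 affirmative votes are needed; 10 voted in favor. Not satisfied.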